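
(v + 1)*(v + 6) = v^2 + 7*v + 6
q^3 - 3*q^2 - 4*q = q*(q - 4)*(q + 1)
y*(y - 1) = y^2 - y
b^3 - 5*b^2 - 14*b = b*(b - 7)*(b + 2)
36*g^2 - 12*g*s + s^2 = (-6*g + s)^2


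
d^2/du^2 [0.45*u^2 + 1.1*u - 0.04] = 0.900000000000000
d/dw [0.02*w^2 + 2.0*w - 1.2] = 0.04*w + 2.0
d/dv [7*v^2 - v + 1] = 14*v - 1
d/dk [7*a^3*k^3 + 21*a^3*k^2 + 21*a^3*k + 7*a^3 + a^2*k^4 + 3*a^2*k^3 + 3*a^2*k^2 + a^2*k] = a^2*(21*a*k^2 + 42*a*k + 21*a + 4*k^3 + 9*k^2 + 6*k + 1)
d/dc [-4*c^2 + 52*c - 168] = 52 - 8*c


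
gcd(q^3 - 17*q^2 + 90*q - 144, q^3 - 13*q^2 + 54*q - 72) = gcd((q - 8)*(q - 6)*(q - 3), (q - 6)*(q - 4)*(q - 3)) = q^2 - 9*q + 18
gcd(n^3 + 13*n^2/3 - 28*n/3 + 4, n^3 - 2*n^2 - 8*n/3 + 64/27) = n - 2/3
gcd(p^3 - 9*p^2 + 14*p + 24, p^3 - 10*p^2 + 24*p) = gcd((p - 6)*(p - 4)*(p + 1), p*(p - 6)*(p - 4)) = p^2 - 10*p + 24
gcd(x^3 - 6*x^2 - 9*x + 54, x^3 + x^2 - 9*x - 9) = x^2 - 9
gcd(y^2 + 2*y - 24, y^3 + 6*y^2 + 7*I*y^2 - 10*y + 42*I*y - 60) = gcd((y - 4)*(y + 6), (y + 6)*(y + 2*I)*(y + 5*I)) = y + 6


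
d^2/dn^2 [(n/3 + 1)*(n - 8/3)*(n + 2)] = 2*n + 14/9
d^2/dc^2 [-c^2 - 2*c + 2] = -2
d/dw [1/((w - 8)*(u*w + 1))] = (-u*(w - 8)^2 + (8 - w)*(u*w + 1))/((w - 8)^3*(u*w + 1)^2)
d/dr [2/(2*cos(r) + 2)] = sin(r)/(cos(r) + 1)^2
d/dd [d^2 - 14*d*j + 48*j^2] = 2*d - 14*j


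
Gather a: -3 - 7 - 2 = -12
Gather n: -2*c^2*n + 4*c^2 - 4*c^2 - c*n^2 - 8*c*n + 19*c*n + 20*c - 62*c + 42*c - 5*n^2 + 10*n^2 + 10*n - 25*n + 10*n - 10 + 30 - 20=n^2*(5 - c) + n*(-2*c^2 + 11*c - 5)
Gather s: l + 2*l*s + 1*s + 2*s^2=l + 2*s^2 + s*(2*l + 1)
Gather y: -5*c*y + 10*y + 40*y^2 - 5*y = 40*y^2 + y*(5 - 5*c)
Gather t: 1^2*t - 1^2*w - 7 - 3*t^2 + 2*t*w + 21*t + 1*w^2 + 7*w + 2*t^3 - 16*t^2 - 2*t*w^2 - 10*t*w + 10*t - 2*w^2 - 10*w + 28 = 2*t^3 - 19*t^2 + t*(-2*w^2 - 8*w + 32) - w^2 - 4*w + 21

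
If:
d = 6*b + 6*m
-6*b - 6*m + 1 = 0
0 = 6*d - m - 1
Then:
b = -29/6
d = 1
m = 5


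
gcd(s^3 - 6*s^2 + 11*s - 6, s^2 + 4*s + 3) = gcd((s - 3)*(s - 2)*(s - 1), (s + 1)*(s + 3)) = 1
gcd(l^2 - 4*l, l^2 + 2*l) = l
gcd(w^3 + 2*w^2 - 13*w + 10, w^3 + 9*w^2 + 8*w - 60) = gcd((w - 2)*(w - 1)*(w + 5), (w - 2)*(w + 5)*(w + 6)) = w^2 + 3*w - 10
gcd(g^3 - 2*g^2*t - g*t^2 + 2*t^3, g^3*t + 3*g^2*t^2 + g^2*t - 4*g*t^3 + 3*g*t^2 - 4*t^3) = -g + t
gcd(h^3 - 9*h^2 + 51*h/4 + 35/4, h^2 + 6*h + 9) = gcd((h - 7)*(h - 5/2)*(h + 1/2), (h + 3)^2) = 1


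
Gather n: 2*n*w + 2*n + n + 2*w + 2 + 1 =n*(2*w + 3) + 2*w + 3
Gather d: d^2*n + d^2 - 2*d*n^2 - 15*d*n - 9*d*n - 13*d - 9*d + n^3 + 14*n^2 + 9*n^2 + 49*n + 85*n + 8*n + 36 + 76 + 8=d^2*(n + 1) + d*(-2*n^2 - 24*n - 22) + n^3 + 23*n^2 + 142*n + 120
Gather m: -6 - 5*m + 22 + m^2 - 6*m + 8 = m^2 - 11*m + 24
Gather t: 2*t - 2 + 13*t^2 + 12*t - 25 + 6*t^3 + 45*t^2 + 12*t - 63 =6*t^3 + 58*t^2 + 26*t - 90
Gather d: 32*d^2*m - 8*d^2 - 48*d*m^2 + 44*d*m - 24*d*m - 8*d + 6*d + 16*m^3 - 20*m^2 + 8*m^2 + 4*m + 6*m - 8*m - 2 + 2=d^2*(32*m - 8) + d*(-48*m^2 + 20*m - 2) + 16*m^3 - 12*m^2 + 2*m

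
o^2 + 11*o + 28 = (o + 4)*(o + 7)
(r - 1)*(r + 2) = r^2 + r - 2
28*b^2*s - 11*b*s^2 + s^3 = s*(-7*b + s)*(-4*b + s)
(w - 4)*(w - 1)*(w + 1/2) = w^3 - 9*w^2/2 + 3*w/2 + 2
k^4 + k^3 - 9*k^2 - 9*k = k*(k - 3)*(k + 1)*(k + 3)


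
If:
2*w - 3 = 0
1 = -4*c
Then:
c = -1/4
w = 3/2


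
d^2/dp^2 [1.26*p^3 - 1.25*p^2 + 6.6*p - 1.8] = 7.56*p - 2.5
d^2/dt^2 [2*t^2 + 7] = 4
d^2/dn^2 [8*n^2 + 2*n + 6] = 16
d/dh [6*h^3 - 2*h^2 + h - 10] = 18*h^2 - 4*h + 1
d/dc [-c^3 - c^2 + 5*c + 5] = -3*c^2 - 2*c + 5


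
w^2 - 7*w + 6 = (w - 6)*(w - 1)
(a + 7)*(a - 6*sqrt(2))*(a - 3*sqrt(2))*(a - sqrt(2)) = a^4 - 10*sqrt(2)*a^3 + 7*a^3 - 70*sqrt(2)*a^2 + 54*a^2 - 36*sqrt(2)*a + 378*a - 252*sqrt(2)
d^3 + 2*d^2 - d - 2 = (d - 1)*(d + 1)*(d + 2)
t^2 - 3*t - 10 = (t - 5)*(t + 2)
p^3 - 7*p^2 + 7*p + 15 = (p - 5)*(p - 3)*(p + 1)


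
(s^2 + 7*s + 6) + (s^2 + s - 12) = 2*s^2 + 8*s - 6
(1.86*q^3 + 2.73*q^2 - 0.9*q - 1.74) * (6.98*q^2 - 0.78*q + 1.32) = 12.9828*q^5 + 17.6046*q^4 - 5.9562*q^3 - 7.8396*q^2 + 0.1692*q - 2.2968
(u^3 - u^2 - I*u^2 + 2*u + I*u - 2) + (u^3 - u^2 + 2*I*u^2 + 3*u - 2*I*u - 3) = 2*u^3 - 2*u^2 + I*u^2 + 5*u - I*u - 5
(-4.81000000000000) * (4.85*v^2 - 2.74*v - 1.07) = -23.3285*v^2 + 13.1794*v + 5.1467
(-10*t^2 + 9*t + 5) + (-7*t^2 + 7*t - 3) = -17*t^2 + 16*t + 2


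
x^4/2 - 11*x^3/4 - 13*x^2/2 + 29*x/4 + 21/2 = (x/2 + 1)*(x - 7)*(x - 3/2)*(x + 1)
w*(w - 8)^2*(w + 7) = w^4 - 9*w^3 - 48*w^2 + 448*w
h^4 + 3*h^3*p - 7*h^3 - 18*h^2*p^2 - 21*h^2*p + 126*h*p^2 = h*(h - 7)*(h - 3*p)*(h + 6*p)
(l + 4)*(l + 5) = l^2 + 9*l + 20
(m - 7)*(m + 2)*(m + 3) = m^3 - 2*m^2 - 29*m - 42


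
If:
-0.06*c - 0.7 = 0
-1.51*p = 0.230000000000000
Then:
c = -11.67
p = -0.15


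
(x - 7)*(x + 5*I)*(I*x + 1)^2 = -x^4 + 7*x^3 - 3*I*x^3 - 9*x^2 + 21*I*x^2 + 63*x + 5*I*x - 35*I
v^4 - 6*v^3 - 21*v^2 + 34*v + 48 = (v - 8)*(v - 2)*(v + 1)*(v + 3)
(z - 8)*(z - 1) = z^2 - 9*z + 8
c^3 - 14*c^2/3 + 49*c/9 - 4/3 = (c - 3)*(c - 4/3)*(c - 1/3)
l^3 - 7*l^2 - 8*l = l*(l - 8)*(l + 1)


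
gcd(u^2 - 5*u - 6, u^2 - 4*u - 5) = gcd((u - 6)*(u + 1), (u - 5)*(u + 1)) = u + 1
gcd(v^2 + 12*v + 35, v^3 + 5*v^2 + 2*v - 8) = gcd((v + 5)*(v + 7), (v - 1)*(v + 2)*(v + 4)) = 1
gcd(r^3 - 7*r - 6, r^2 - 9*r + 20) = 1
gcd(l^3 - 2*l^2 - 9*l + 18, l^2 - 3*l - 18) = l + 3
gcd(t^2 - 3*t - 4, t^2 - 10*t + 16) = 1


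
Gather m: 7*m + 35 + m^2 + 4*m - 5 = m^2 + 11*m + 30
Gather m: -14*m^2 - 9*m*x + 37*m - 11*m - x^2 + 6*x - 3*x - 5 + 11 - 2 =-14*m^2 + m*(26 - 9*x) - x^2 + 3*x + 4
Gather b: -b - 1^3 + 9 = 8 - b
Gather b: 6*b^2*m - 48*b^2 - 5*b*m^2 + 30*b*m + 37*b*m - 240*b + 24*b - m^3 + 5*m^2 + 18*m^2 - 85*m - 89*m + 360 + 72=b^2*(6*m - 48) + b*(-5*m^2 + 67*m - 216) - m^3 + 23*m^2 - 174*m + 432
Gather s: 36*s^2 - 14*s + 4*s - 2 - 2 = 36*s^2 - 10*s - 4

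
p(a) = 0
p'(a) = 0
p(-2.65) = 0.00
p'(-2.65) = 0.00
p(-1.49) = 0.00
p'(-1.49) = 0.00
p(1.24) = 0.00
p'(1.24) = 0.00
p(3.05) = 0.00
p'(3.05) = 0.00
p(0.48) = 0.00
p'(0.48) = 0.00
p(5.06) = 0.00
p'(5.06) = 0.00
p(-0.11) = 0.00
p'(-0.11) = 0.00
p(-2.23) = 0.00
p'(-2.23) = 0.00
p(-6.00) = 0.00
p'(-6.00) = 0.00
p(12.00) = 0.00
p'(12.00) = 0.00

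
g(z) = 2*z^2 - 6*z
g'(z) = 4*z - 6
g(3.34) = 2.27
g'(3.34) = 7.36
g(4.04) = 8.40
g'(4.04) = 10.16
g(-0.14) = 0.88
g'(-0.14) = -6.56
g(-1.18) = 9.86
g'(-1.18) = -10.72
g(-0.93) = 7.31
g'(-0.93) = -9.72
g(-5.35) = 89.34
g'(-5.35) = -27.40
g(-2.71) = 30.95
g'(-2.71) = -16.84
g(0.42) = -2.17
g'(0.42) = -4.32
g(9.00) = 108.00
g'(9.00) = 30.00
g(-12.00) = 360.00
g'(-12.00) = -54.00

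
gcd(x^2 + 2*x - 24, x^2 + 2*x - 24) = x^2 + 2*x - 24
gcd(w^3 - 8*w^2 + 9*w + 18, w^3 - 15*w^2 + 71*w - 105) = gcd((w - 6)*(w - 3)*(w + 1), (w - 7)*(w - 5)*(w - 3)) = w - 3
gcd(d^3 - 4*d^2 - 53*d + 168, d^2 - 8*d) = d - 8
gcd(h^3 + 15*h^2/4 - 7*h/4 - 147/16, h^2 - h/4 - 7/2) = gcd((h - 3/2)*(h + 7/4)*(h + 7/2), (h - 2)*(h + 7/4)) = h + 7/4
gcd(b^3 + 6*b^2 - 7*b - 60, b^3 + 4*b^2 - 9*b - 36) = b^2 + b - 12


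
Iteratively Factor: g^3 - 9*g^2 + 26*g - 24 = (g - 2)*(g^2 - 7*g + 12) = (g - 4)*(g - 2)*(g - 3)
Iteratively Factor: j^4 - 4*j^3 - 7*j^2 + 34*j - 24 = (j + 3)*(j^3 - 7*j^2 + 14*j - 8) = (j - 2)*(j + 3)*(j^2 - 5*j + 4) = (j - 4)*(j - 2)*(j + 3)*(j - 1)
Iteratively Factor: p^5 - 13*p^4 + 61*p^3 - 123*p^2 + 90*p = (p)*(p^4 - 13*p^3 + 61*p^2 - 123*p + 90) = p*(p - 3)*(p^3 - 10*p^2 + 31*p - 30) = p*(p - 3)*(p - 2)*(p^2 - 8*p + 15) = p*(p - 5)*(p - 3)*(p - 2)*(p - 3)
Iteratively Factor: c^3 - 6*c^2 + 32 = (c - 4)*(c^2 - 2*c - 8) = (c - 4)^2*(c + 2)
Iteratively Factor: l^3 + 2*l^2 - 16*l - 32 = (l + 2)*(l^2 - 16) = (l - 4)*(l + 2)*(l + 4)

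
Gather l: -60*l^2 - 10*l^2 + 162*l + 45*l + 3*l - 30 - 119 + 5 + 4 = -70*l^2 + 210*l - 140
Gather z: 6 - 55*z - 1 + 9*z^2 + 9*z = 9*z^2 - 46*z + 5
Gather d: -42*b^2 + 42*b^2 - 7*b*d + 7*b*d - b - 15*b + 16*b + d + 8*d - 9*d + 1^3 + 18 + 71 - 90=0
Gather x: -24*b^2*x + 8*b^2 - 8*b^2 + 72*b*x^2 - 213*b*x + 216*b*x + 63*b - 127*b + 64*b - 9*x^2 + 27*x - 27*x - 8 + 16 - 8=x^2*(72*b - 9) + x*(-24*b^2 + 3*b)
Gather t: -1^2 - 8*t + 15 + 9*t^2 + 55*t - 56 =9*t^2 + 47*t - 42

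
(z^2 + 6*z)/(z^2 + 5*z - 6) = z/(z - 1)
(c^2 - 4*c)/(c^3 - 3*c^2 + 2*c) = (c - 4)/(c^2 - 3*c + 2)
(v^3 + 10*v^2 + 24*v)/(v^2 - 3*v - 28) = v*(v + 6)/(v - 7)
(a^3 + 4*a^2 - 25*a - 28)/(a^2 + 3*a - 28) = a + 1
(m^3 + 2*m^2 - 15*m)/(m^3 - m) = (m^2 + 2*m - 15)/(m^2 - 1)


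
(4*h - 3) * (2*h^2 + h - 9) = 8*h^3 - 2*h^2 - 39*h + 27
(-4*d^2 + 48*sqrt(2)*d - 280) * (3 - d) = 4*d^3 - 48*sqrt(2)*d^2 - 12*d^2 + 144*sqrt(2)*d + 280*d - 840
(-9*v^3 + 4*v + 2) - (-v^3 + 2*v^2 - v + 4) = -8*v^3 - 2*v^2 + 5*v - 2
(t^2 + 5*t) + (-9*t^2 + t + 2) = -8*t^2 + 6*t + 2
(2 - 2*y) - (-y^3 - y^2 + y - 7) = y^3 + y^2 - 3*y + 9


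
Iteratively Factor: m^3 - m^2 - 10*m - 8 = (m + 1)*(m^2 - 2*m - 8) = (m - 4)*(m + 1)*(m + 2)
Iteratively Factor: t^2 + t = (t + 1)*(t)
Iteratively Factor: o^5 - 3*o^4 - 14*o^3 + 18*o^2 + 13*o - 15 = (o - 1)*(o^4 - 2*o^3 - 16*o^2 + 2*o + 15) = (o - 5)*(o - 1)*(o^3 + 3*o^2 - o - 3) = (o - 5)*(o - 1)*(o + 1)*(o^2 + 2*o - 3) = (o - 5)*(o - 1)*(o + 1)*(o + 3)*(o - 1)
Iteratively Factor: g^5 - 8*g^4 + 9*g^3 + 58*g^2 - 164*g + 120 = (g - 5)*(g^4 - 3*g^3 - 6*g^2 + 28*g - 24) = (g - 5)*(g - 2)*(g^3 - g^2 - 8*g + 12) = (g - 5)*(g - 2)^2*(g^2 + g - 6) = (g - 5)*(g - 2)^2*(g + 3)*(g - 2)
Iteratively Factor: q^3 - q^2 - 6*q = (q)*(q^2 - q - 6) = q*(q - 3)*(q + 2)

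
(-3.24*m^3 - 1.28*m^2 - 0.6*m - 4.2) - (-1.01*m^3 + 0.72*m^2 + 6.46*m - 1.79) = -2.23*m^3 - 2.0*m^2 - 7.06*m - 2.41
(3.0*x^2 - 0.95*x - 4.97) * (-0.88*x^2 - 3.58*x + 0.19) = -2.64*x^4 - 9.904*x^3 + 8.3446*x^2 + 17.6121*x - 0.9443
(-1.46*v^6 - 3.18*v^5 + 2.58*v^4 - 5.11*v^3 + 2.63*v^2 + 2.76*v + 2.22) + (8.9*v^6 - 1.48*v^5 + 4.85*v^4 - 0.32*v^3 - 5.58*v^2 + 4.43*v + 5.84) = 7.44*v^6 - 4.66*v^5 + 7.43*v^4 - 5.43*v^3 - 2.95*v^2 + 7.19*v + 8.06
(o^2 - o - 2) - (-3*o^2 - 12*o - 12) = 4*o^2 + 11*o + 10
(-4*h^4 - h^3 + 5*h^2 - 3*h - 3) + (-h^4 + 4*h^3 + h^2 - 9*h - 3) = -5*h^4 + 3*h^3 + 6*h^2 - 12*h - 6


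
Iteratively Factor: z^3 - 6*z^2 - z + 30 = (z - 5)*(z^2 - z - 6) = (z - 5)*(z - 3)*(z + 2)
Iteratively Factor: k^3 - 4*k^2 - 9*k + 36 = (k - 4)*(k^2 - 9) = (k - 4)*(k - 3)*(k + 3)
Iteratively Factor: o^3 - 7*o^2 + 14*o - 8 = (o - 1)*(o^2 - 6*o + 8) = (o - 2)*(o - 1)*(o - 4)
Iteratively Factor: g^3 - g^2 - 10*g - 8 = (g - 4)*(g^2 + 3*g + 2) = (g - 4)*(g + 2)*(g + 1)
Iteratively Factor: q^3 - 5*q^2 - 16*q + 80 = (q + 4)*(q^2 - 9*q + 20) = (q - 4)*(q + 4)*(q - 5)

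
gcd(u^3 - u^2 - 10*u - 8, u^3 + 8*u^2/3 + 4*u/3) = u + 2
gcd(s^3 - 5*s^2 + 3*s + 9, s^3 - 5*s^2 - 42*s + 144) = s - 3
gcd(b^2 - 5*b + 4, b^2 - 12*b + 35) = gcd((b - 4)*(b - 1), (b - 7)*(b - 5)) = 1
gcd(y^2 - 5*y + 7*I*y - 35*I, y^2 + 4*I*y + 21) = y + 7*I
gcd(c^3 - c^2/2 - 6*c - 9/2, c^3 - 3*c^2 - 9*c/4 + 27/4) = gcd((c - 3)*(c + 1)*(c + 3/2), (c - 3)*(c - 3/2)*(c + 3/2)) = c^2 - 3*c/2 - 9/2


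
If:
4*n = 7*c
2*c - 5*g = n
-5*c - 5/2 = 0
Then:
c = -1/2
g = -1/40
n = -7/8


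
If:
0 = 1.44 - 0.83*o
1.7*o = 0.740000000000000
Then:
No Solution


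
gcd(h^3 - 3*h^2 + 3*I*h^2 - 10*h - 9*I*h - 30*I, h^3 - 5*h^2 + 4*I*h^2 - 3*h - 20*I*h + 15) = h^2 + h*(-5 + 3*I) - 15*I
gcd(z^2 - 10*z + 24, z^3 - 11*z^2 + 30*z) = z - 6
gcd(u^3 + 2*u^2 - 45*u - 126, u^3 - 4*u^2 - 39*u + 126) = u^2 - u - 42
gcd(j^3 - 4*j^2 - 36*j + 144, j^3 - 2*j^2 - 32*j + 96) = j^2 + 2*j - 24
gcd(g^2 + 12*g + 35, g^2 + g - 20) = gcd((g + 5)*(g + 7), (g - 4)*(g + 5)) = g + 5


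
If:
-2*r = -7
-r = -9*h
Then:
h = 7/18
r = 7/2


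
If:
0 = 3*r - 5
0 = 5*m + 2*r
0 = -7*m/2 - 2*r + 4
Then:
No Solution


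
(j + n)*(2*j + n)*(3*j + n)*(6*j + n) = 36*j^4 + 72*j^3*n + 47*j^2*n^2 + 12*j*n^3 + n^4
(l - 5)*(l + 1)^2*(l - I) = l^4 - 3*l^3 - I*l^3 - 9*l^2 + 3*I*l^2 - 5*l + 9*I*l + 5*I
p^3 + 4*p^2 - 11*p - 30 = (p - 3)*(p + 2)*(p + 5)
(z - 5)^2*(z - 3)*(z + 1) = z^4 - 12*z^3 + 42*z^2 - 20*z - 75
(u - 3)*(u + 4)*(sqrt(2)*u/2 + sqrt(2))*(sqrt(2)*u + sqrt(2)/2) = u^4 + 7*u^3/2 - 17*u^2/2 - 29*u - 12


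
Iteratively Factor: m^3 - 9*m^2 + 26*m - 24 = (m - 4)*(m^2 - 5*m + 6) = (m - 4)*(m - 2)*(m - 3)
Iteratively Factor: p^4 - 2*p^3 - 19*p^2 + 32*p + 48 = (p + 4)*(p^3 - 6*p^2 + 5*p + 12) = (p - 3)*(p + 4)*(p^2 - 3*p - 4) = (p - 3)*(p + 1)*(p + 4)*(p - 4)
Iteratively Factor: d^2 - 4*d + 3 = (d - 3)*(d - 1)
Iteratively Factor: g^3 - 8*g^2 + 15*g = (g - 5)*(g^2 - 3*g) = (g - 5)*(g - 3)*(g)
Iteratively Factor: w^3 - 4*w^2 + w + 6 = (w - 3)*(w^2 - w - 2) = (w - 3)*(w - 2)*(w + 1)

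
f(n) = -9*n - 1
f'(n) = -9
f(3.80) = -35.20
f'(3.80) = -9.00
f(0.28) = -3.52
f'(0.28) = -9.00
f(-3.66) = 31.94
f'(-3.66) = -9.00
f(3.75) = -34.75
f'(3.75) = -9.00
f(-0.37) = 2.33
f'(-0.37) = -9.00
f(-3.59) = 31.31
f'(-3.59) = -9.00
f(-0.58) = 4.22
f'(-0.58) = -9.00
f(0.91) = -9.19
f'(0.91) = -9.00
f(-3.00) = 26.00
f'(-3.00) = -9.00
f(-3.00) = 26.00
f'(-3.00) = -9.00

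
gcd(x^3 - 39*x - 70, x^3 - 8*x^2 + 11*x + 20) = 1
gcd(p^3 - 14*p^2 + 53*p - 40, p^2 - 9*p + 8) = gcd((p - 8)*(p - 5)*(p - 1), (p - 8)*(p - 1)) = p^2 - 9*p + 8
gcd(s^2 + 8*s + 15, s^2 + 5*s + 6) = s + 3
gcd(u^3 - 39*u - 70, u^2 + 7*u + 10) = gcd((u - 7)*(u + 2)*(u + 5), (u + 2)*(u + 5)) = u^2 + 7*u + 10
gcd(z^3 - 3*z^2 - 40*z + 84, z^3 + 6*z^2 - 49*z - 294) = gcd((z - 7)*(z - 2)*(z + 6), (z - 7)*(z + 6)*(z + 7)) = z^2 - z - 42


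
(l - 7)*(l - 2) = l^2 - 9*l + 14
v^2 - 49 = (v - 7)*(v + 7)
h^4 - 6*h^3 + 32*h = h*(h - 4)^2*(h + 2)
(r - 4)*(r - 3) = r^2 - 7*r + 12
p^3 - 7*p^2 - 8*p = p*(p - 8)*(p + 1)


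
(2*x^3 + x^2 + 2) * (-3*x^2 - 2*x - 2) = -6*x^5 - 7*x^4 - 6*x^3 - 8*x^2 - 4*x - 4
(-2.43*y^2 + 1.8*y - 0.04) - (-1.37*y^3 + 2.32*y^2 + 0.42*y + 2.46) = 1.37*y^3 - 4.75*y^2 + 1.38*y - 2.5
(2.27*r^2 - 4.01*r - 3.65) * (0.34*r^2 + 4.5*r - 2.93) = 0.7718*r^4 + 8.8516*r^3 - 25.9371*r^2 - 4.6757*r + 10.6945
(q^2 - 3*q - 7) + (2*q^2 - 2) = 3*q^2 - 3*q - 9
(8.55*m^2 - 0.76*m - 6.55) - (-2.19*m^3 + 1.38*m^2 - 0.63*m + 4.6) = 2.19*m^3 + 7.17*m^2 - 0.13*m - 11.15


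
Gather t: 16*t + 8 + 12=16*t + 20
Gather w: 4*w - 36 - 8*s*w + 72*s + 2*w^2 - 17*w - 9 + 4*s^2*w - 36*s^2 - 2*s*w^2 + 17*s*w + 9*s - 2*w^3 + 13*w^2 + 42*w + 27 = -36*s^2 + 81*s - 2*w^3 + w^2*(15 - 2*s) + w*(4*s^2 + 9*s + 29) - 18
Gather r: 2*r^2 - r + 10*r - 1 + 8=2*r^2 + 9*r + 7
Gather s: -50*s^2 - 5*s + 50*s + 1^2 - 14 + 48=-50*s^2 + 45*s + 35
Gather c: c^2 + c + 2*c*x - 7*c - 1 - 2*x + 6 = c^2 + c*(2*x - 6) - 2*x + 5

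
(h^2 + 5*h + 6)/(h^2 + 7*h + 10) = (h + 3)/(h + 5)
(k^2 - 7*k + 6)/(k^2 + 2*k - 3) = (k - 6)/(k + 3)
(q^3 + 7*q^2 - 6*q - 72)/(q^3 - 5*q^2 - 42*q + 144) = (q + 4)/(q - 8)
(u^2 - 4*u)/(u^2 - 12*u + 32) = u/(u - 8)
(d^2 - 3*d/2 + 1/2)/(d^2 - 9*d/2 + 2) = (d - 1)/(d - 4)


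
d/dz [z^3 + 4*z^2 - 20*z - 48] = 3*z^2 + 8*z - 20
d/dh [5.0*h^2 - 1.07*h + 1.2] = 10.0*h - 1.07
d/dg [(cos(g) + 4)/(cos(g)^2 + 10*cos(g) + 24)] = sin(g)/(cos(g) + 6)^2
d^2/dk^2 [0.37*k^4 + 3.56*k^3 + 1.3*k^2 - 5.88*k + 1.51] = 4.44*k^2 + 21.36*k + 2.6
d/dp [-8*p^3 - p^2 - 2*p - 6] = -24*p^2 - 2*p - 2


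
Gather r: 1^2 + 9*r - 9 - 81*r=-72*r - 8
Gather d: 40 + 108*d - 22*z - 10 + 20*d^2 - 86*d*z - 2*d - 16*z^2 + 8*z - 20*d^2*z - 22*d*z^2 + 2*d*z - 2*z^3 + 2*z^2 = d^2*(20 - 20*z) + d*(-22*z^2 - 84*z + 106) - 2*z^3 - 14*z^2 - 14*z + 30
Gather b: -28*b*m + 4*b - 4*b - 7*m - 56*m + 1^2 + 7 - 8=-28*b*m - 63*m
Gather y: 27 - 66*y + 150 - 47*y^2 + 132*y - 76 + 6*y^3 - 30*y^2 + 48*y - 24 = 6*y^3 - 77*y^2 + 114*y + 77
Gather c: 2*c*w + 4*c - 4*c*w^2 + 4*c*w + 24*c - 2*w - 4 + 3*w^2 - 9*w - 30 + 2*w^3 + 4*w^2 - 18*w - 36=c*(-4*w^2 + 6*w + 28) + 2*w^3 + 7*w^2 - 29*w - 70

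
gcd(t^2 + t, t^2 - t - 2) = t + 1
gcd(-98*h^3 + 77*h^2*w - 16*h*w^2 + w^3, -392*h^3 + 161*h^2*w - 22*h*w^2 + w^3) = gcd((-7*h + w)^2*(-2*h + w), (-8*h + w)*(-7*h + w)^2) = 49*h^2 - 14*h*w + w^2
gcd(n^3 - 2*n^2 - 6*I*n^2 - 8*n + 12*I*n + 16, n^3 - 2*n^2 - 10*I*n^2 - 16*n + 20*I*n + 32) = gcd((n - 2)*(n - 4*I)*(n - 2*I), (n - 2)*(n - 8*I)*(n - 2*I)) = n^2 + n*(-2 - 2*I) + 4*I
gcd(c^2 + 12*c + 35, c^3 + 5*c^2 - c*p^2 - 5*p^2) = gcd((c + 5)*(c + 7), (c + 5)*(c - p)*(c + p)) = c + 5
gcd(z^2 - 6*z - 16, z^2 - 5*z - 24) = z - 8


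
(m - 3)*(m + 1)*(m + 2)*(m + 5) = m^4 + 5*m^3 - 7*m^2 - 41*m - 30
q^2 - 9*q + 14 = (q - 7)*(q - 2)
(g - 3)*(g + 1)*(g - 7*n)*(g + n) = g^4 - 6*g^3*n - 2*g^3 - 7*g^2*n^2 + 12*g^2*n - 3*g^2 + 14*g*n^2 + 18*g*n + 21*n^2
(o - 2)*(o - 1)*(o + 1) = o^3 - 2*o^2 - o + 2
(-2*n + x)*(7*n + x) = -14*n^2 + 5*n*x + x^2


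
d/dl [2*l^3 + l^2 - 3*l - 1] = 6*l^2 + 2*l - 3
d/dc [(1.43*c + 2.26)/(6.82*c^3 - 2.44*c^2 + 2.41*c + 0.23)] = (-19.5052*c^3 - 42.7504*c^2 + 11.0288*c - 5.1177)/(46.5124*c^6 - 33.2816*c^5 + 38.826*c^4 - 8.6236*c^3 + 4.6857*c^2 + 1.1086*c + 0.0529)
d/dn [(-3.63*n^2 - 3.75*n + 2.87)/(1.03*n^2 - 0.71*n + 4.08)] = (6.4398*n^2 - 35.533*n - 13.2623)/(1.0609*n^4 - 1.4626*n^3 + 8.9089*n^2 - 5.7936*n + 16.6464)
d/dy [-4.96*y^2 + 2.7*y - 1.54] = 2.7 - 9.92*y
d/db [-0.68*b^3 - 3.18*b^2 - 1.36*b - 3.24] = -2.04*b^2 - 6.36*b - 1.36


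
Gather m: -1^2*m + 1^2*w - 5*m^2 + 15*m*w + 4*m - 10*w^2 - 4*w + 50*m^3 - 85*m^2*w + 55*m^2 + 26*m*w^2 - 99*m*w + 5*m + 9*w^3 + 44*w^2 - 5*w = 50*m^3 + m^2*(50 - 85*w) + m*(26*w^2 - 84*w + 8) + 9*w^3 + 34*w^2 - 8*w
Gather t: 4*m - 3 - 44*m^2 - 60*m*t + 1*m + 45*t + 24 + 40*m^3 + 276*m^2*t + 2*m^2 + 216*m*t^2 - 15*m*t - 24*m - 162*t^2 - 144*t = 40*m^3 - 42*m^2 - 19*m + t^2*(216*m - 162) + t*(276*m^2 - 75*m - 99) + 21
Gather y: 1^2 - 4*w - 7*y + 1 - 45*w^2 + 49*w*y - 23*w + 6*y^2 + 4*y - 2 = -45*w^2 - 27*w + 6*y^2 + y*(49*w - 3)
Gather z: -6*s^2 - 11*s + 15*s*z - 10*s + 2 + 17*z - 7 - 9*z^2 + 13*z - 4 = -6*s^2 - 21*s - 9*z^2 + z*(15*s + 30) - 9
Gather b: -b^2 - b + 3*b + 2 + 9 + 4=-b^2 + 2*b + 15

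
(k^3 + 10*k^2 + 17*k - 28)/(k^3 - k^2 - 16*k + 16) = (k + 7)/(k - 4)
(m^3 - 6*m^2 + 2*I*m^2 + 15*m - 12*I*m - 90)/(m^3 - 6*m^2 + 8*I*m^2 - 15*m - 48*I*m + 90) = (m - 3*I)/(m + 3*I)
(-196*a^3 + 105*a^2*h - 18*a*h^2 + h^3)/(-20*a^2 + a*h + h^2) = (49*a^2 - 14*a*h + h^2)/(5*a + h)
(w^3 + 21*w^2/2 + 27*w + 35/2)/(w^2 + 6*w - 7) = (2*w^2 + 7*w + 5)/(2*(w - 1))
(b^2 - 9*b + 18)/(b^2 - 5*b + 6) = (b - 6)/(b - 2)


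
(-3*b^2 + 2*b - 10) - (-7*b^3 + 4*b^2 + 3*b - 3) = 7*b^3 - 7*b^2 - b - 7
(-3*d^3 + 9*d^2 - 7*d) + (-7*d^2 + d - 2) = -3*d^3 + 2*d^2 - 6*d - 2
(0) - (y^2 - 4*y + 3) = -y^2 + 4*y - 3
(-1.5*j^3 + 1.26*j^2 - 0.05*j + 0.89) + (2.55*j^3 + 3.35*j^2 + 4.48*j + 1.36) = 1.05*j^3 + 4.61*j^2 + 4.43*j + 2.25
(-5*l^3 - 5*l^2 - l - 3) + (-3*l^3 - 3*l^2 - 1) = -8*l^3 - 8*l^2 - l - 4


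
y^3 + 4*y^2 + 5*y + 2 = (y + 1)^2*(y + 2)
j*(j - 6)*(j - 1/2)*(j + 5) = j^4 - 3*j^3/2 - 59*j^2/2 + 15*j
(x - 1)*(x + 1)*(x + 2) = x^3 + 2*x^2 - x - 2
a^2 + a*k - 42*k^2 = (a - 6*k)*(a + 7*k)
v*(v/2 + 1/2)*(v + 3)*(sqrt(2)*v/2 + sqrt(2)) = sqrt(2)*v^4/4 + 3*sqrt(2)*v^3/2 + 11*sqrt(2)*v^2/4 + 3*sqrt(2)*v/2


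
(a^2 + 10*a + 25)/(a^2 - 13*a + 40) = (a^2 + 10*a + 25)/(a^2 - 13*a + 40)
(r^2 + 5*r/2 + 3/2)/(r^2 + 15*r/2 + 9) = (r + 1)/(r + 6)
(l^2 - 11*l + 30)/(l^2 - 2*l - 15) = (l - 6)/(l + 3)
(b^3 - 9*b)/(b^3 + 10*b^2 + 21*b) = (b - 3)/(b + 7)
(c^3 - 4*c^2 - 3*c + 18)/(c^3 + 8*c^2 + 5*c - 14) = (c^2 - 6*c + 9)/(c^2 + 6*c - 7)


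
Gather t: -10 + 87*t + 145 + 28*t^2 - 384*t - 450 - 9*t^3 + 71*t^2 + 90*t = -9*t^3 + 99*t^2 - 207*t - 315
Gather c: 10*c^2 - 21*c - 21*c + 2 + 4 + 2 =10*c^2 - 42*c + 8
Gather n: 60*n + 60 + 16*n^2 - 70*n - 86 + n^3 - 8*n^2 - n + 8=n^3 + 8*n^2 - 11*n - 18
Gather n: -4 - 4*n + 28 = 24 - 4*n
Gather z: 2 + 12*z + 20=12*z + 22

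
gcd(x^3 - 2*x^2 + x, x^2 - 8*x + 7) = x - 1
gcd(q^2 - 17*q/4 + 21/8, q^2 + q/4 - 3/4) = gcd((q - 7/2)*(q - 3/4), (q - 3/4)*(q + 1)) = q - 3/4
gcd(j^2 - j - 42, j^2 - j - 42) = j^2 - j - 42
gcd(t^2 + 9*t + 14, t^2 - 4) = t + 2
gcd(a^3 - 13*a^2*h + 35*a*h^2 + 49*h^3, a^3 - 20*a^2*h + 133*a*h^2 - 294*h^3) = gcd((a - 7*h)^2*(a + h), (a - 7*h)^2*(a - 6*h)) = a^2 - 14*a*h + 49*h^2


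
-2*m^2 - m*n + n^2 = (-2*m + n)*(m + n)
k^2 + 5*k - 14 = (k - 2)*(k + 7)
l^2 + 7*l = l*(l + 7)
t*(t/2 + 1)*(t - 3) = t^3/2 - t^2/2 - 3*t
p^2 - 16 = (p - 4)*(p + 4)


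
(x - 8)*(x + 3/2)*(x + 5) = x^3 - 3*x^2/2 - 89*x/2 - 60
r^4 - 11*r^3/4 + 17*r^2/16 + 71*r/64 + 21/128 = (r - 7/4)*(r - 3/2)*(r + 1/4)^2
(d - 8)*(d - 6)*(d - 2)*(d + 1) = d^4 - 15*d^3 + 60*d^2 - 20*d - 96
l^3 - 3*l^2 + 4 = (l - 2)^2*(l + 1)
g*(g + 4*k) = g^2 + 4*g*k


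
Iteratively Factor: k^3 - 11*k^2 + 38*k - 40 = (k - 2)*(k^2 - 9*k + 20) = (k - 4)*(k - 2)*(k - 5)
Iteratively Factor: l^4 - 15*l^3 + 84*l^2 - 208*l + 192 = (l - 4)*(l^3 - 11*l^2 + 40*l - 48) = (l - 4)^2*(l^2 - 7*l + 12) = (l - 4)^2*(l - 3)*(l - 4)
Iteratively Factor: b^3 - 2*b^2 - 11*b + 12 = (b - 4)*(b^2 + 2*b - 3) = (b - 4)*(b - 1)*(b + 3)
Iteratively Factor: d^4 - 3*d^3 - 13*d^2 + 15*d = (d - 1)*(d^3 - 2*d^2 - 15*d) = (d - 1)*(d + 3)*(d^2 - 5*d) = (d - 5)*(d - 1)*(d + 3)*(d)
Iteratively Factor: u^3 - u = (u)*(u^2 - 1) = u*(u + 1)*(u - 1)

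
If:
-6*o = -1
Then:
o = 1/6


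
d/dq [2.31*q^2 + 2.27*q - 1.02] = 4.62*q + 2.27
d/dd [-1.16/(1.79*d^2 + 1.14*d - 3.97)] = (4.1528*d + 1.3224)/(1.79*d^2 + 1.14*d - 3.97)^2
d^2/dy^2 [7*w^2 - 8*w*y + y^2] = 2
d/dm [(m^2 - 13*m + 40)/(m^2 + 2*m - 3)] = (15*m^2 - 86*m - 41)/(m^4 + 4*m^3 - 2*m^2 - 12*m + 9)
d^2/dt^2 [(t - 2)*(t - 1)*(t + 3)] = 6*t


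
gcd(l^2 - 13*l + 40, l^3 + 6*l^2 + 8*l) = 1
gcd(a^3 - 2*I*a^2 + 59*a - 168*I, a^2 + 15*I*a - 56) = a + 8*I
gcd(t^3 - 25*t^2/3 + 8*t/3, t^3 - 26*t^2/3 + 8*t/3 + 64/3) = t - 8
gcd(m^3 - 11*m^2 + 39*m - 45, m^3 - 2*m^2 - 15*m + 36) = m^2 - 6*m + 9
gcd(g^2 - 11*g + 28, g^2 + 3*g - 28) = g - 4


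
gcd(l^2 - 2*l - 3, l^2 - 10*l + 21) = l - 3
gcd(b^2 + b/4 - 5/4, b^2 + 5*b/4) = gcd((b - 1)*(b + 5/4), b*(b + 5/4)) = b + 5/4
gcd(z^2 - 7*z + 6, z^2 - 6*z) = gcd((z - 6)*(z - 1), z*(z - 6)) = z - 6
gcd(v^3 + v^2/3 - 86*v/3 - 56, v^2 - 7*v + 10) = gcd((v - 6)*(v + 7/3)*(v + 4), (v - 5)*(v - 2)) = 1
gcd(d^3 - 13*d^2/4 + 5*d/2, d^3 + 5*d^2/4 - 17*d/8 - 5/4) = d - 5/4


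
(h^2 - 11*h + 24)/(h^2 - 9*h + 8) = (h - 3)/(h - 1)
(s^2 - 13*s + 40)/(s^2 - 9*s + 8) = (s - 5)/(s - 1)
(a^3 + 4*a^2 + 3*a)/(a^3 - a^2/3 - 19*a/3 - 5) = 3*a*(a + 3)/(3*a^2 - 4*a - 15)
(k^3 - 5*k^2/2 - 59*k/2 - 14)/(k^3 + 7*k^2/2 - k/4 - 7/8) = 4*(k^2 - 3*k - 28)/(4*k^2 + 12*k - 7)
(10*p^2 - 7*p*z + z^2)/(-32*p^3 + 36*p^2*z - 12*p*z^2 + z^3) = (-5*p + z)/(16*p^2 - 10*p*z + z^2)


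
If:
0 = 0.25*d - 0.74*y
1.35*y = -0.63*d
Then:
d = 0.00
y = 0.00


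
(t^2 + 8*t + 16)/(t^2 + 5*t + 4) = (t + 4)/(t + 1)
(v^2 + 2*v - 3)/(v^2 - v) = (v + 3)/v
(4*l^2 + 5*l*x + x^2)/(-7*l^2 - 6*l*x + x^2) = (4*l + x)/(-7*l + x)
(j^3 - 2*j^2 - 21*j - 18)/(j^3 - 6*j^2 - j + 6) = (j + 3)/(j - 1)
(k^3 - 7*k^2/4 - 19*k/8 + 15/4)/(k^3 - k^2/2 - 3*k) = (k - 5/4)/k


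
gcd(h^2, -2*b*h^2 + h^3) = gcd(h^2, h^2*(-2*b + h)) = h^2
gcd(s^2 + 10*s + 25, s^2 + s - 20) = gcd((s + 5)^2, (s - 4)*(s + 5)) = s + 5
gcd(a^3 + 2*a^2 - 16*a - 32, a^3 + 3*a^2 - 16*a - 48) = a^2 - 16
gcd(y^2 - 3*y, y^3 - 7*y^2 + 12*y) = y^2 - 3*y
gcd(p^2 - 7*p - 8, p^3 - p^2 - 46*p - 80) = p - 8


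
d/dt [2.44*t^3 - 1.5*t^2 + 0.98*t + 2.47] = 7.32*t^2 - 3.0*t + 0.98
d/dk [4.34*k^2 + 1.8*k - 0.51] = 8.68*k + 1.8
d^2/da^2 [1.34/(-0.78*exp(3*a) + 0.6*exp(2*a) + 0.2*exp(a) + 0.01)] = (1.34*(-4.68*exp(2*a) + 2.4*exp(a) + 0.4)*(-2.34*exp(2*a) + 1.2*exp(a) + 0.2)*exp(a) + (9.4068*exp(2*a) - 3.216*exp(a) - 0.268)*(-0.78*exp(3*a) + 0.6*exp(2*a) + 0.2*exp(a) + 0.01))*exp(a)/(-0.78*exp(3*a) + 0.6*exp(2*a) + 0.2*exp(a) + 0.01)^3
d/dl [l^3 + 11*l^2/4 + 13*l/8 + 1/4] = 3*l^2 + 11*l/2 + 13/8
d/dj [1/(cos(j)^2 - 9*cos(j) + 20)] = (2*cos(j) - 9)*sin(j)/(cos(j)^2 - 9*cos(j) + 20)^2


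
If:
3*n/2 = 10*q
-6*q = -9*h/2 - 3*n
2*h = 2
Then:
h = 1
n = -15/7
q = -9/28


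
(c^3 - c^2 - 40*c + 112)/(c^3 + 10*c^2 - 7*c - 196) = (c - 4)/(c + 7)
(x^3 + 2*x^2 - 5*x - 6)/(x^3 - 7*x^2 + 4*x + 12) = (x + 3)/(x - 6)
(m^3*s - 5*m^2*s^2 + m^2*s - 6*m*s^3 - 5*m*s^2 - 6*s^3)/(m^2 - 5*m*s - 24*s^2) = s*(-m^3 + 5*m^2*s - m^2 + 6*m*s^2 + 5*m*s + 6*s^2)/(-m^2 + 5*m*s + 24*s^2)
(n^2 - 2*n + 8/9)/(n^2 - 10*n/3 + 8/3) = (n - 2/3)/(n - 2)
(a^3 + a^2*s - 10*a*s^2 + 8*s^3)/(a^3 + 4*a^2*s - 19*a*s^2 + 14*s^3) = (a + 4*s)/(a + 7*s)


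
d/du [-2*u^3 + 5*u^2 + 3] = 2*u*(5 - 3*u)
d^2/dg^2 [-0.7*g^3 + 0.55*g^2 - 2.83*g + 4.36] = 1.1 - 4.2*g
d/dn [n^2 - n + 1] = 2*n - 1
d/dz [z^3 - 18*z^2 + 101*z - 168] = 3*z^2 - 36*z + 101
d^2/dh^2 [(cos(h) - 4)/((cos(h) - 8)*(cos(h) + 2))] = (10*(1 - cos(h)^2)^2 - cos(h)^5 - 166*cos(h)^3 + 492*cos(h)^2 - 400*cos(h) - 618)/((cos(h) - 8)^3*(cos(h) + 2)^3)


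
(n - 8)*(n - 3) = n^2 - 11*n + 24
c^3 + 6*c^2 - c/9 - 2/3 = (c - 1/3)*(c + 1/3)*(c + 6)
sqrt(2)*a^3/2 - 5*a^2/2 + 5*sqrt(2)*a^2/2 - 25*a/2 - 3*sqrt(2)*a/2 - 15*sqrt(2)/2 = (a + 5)*(a - 3*sqrt(2))*(sqrt(2)*a/2 + 1/2)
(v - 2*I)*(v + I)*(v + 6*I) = v^3 + 5*I*v^2 + 8*v + 12*I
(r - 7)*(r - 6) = r^2 - 13*r + 42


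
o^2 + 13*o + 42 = (o + 6)*(o + 7)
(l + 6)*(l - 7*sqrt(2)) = l^2 - 7*sqrt(2)*l + 6*l - 42*sqrt(2)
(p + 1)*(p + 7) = p^2 + 8*p + 7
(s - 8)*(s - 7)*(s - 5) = s^3 - 20*s^2 + 131*s - 280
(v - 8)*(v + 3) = v^2 - 5*v - 24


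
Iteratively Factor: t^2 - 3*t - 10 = (t - 5)*(t + 2)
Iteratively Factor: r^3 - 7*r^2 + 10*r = (r - 5)*(r^2 - 2*r) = (r - 5)*(r - 2)*(r)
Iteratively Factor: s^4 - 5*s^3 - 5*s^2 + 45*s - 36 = (s - 4)*(s^3 - s^2 - 9*s + 9) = (s - 4)*(s - 3)*(s^2 + 2*s - 3) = (s - 4)*(s - 3)*(s + 3)*(s - 1)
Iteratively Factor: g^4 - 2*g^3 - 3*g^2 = (g - 3)*(g^3 + g^2) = g*(g - 3)*(g^2 + g) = g*(g - 3)*(g + 1)*(g)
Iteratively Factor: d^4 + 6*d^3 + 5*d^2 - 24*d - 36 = (d + 2)*(d^3 + 4*d^2 - 3*d - 18) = (d - 2)*(d + 2)*(d^2 + 6*d + 9) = (d - 2)*(d + 2)*(d + 3)*(d + 3)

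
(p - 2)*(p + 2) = p^2 - 4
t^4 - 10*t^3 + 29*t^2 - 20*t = t*(t - 5)*(t - 4)*(t - 1)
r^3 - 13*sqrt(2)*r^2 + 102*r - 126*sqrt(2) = (r - 7*sqrt(2))*(r - 3*sqrt(2))^2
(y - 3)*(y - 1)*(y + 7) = y^3 + 3*y^2 - 25*y + 21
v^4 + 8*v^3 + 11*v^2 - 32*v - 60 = (v - 2)*(v + 2)*(v + 3)*(v + 5)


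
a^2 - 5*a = a*(a - 5)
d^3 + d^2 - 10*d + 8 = (d - 2)*(d - 1)*(d + 4)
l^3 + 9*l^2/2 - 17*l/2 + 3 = (l - 1)*(l - 1/2)*(l + 6)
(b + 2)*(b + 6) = b^2 + 8*b + 12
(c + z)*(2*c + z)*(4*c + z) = 8*c^3 + 14*c^2*z + 7*c*z^2 + z^3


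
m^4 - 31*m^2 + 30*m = m*(m - 5)*(m - 1)*(m + 6)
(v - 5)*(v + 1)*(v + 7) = v^3 + 3*v^2 - 33*v - 35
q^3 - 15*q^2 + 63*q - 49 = (q - 7)^2*(q - 1)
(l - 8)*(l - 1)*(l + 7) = l^3 - 2*l^2 - 55*l + 56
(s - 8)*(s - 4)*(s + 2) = s^3 - 10*s^2 + 8*s + 64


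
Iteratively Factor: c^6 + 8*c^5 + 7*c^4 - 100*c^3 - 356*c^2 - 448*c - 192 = (c - 4)*(c^5 + 12*c^4 + 55*c^3 + 120*c^2 + 124*c + 48) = (c - 4)*(c + 1)*(c^4 + 11*c^3 + 44*c^2 + 76*c + 48) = (c - 4)*(c + 1)*(c + 3)*(c^3 + 8*c^2 + 20*c + 16) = (c - 4)*(c + 1)*(c + 2)*(c + 3)*(c^2 + 6*c + 8) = (c - 4)*(c + 1)*(c + 2)^2*(c + 3)*(c + 4)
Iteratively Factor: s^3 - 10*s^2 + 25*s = (s - 5)*(s^2 - 5*s) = (s - 5)^2*(s)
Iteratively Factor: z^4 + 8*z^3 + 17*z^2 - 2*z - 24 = (z - 1)*(z^3 + 9*z^2 + 26*z + 24) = (z - 1)*(z + 4)*(z^2 + 5*z + 6) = (z - 1)*(z + 3)*(z + 4)*(z + 2)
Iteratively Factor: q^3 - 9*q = (q - 3)*(q^2 + 3*q) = q*(q - 3)*(q + 3)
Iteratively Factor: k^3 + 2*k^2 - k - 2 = (k + 1)*(k^2 + k - 2) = (k + 1)*(k + 2)*(k - 1)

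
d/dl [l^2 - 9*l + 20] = 2*l - 9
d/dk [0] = 0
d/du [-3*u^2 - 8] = -6*u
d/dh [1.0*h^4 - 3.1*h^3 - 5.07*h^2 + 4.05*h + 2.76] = 4.0*h^3 - 9.3*h^2 - 10.14*h + 4.05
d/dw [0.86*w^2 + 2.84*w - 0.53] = 1.72*w + 2.84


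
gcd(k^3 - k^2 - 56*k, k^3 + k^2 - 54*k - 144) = k - 8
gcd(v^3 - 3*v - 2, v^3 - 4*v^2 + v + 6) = v^2 - v - 2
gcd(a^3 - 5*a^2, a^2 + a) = a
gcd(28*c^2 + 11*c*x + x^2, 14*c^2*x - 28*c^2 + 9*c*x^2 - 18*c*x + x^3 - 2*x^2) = 7*c + x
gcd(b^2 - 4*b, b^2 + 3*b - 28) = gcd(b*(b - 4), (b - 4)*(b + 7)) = b - 4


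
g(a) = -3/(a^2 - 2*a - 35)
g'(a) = -3*(2 - 2*a)/(a^2 - 2*a - 35)^2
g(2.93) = 0.09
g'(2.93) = 0.01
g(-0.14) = 0.09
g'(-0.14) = -0.01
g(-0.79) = 0.09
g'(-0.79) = -0.01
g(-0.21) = 0.09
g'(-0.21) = -0.01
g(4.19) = 0.12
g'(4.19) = 0.03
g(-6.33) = -0.17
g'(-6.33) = -0.14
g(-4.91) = 2.80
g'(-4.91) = -30.86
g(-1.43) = 0.10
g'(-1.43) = -0.02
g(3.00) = 0.09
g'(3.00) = 0.01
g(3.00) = 0.09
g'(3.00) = 0.01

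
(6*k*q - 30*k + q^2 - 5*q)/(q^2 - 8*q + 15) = (6*k + q)/(q - 3)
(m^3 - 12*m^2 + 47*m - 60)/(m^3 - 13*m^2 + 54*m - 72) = (m - 5)/(m - 6)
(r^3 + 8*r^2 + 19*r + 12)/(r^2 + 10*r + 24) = (r^2 + 4*r + 3)/(r + 6)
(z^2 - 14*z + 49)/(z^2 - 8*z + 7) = (z - 7)/(z - 1)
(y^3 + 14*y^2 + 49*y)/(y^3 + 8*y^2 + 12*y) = (y^2 + 14*y + 49)/(y^2 + 8*y + 12)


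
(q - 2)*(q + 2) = q^2 - 4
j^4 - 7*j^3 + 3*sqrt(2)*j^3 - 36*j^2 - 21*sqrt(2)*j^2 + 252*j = j*(j - 7)*(j - 3*sqrt(2))*(j + 6*sqrt(2))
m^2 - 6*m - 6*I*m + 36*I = (m - 6)*(m - 6*I)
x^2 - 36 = (x - 6)*(x + 6)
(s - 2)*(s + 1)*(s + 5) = s^3 + 4*s^2 - 7*s - 10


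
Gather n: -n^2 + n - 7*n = -n^2 - 6*n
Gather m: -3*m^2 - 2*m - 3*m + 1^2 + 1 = -3*m^2 - 5*m + 2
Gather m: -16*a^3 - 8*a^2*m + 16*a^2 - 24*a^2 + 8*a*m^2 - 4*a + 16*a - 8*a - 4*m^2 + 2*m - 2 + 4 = -16*a^3 - 8*a^2 + 4*a + m^2*(8*a - 4) + m*(2 - 8*a^2) + 2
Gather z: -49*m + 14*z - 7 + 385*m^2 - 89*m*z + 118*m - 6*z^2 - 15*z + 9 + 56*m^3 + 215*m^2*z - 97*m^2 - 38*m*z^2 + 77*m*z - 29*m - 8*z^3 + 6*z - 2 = 56*m^3 + 288*m^2 + 40*m - 8*z^3 + z^2*(-38*m - 6) + z*(215*m^2 - 12*m + 5)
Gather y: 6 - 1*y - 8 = -y - 2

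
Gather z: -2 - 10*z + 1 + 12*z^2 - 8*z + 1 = 12*z^2 - 18*z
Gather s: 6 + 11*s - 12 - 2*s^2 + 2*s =-2*s^2 + 13*s - 6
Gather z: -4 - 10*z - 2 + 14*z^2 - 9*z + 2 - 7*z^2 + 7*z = 7*z^2 - 12*z - 4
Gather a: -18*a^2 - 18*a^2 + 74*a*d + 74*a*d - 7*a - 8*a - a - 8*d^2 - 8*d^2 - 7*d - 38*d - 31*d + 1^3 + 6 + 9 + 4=-36*a^2 + a*(148*d - 16) - 16*d^2 - 76*d + 20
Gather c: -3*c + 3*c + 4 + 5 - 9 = 0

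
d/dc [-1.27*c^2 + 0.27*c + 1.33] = 0.27 - 2.54*c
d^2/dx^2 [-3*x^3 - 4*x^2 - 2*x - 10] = -18*x - 8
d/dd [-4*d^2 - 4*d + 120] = -8*d - 4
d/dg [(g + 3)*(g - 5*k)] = 2*g - 5*k + 3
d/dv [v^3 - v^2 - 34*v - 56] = 3*v^2 - 2*v - 34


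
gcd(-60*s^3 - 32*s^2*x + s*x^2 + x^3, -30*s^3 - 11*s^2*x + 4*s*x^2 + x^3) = 10*s^2 + 7*s*x + x^2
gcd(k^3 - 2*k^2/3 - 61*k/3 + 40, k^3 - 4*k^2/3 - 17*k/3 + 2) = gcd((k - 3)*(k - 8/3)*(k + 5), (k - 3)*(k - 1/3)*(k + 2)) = k - 3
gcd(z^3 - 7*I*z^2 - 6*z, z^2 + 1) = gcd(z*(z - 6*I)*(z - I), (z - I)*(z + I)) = z - I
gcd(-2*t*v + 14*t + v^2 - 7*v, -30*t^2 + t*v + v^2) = 1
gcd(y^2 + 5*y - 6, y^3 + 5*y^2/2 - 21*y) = y + 6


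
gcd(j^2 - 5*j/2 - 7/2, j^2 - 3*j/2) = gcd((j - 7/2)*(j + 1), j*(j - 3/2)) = 1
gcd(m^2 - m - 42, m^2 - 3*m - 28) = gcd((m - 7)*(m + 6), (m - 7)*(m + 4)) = m - 7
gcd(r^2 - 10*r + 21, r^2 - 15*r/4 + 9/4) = r - 3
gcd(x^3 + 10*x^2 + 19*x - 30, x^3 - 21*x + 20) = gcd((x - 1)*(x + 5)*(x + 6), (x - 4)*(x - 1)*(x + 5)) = x^2 + 4*x - 5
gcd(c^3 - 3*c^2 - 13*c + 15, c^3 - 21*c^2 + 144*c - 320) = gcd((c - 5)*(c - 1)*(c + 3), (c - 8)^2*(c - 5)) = c - 5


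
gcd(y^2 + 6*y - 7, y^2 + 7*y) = y + 7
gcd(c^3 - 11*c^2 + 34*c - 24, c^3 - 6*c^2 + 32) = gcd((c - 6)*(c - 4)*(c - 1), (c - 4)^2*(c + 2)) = c - 4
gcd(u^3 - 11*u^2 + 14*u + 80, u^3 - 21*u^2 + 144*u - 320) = u^2 - 13*u + 40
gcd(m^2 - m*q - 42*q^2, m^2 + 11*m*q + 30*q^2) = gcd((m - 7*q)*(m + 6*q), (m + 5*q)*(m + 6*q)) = m + 6*q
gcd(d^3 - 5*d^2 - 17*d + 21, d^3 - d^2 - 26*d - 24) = 1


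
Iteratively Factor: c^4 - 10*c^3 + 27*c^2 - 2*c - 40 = (c - 4)*(c^3 - 6*c^2 + 3*c + 10) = (c - 5)*(c - 4)*(c^2 - c - 2) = (c - 5)*(c - 4)*(c - 2)*(c + 1)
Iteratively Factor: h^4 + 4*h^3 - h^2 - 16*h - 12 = (h + 1)*(h^3 + 3*h^2 - 4*h - 12) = (h - 2)*(h + 1)*(h^2 + 5*h + 6) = (h - 2)*(h + 1)*(h + 3)*(h + 2)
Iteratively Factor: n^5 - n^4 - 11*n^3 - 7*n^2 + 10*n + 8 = (n + 1)*(n^4 - 2*n^3 - 9*n^2 + 2*n + 8) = (n - 1)*(n + 1)*(n^3 - n^2 - 10*n - 8) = (n - 4)*(n - 1)*(n + 1)*(n^2 + 3*n + 2) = (n - 4)*(n - 1)*(n + 1)^2*(n + 2)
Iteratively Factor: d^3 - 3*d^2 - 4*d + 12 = (d + 2)*(d^2 - 5*d + 6) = (d - 3)*(d + 2)*(d - 2)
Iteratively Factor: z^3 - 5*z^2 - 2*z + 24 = (z - 3)*(z^2 - 2*z - 8) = (z - 4)*(z - 3)*(z + 2)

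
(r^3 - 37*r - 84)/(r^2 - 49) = (r^2 + 7*r + 12)/(r + 7)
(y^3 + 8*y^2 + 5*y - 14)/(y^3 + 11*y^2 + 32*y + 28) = (y - 1)/(y + 2)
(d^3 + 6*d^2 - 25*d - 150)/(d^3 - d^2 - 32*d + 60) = (d + 5)/(d - 2)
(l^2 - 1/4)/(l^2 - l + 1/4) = (2*l + 1)/(2*l - 1)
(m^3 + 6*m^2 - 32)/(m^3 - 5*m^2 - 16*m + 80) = (m^2 + 2*m - 8)/(m^2 - 9*m + 20)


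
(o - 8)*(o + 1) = o^2 - 7*o - 8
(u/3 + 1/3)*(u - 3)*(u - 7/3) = u^3/3 - 13*u^2/9 + 5*u/9 + 7/3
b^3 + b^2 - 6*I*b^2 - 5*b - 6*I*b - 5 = (b + 1)*(b - 5*I)*(b - I)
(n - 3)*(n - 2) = n^2 - 5*n + 6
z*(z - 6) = z^2 - 6*z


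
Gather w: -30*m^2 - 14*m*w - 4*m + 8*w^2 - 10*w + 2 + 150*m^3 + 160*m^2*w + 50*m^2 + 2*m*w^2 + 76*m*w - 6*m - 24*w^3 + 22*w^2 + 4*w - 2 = 150*m^3 + 20*m^2 - 10*m - 24*w^3 + w^2*(2*m + 30) + w*(160*m^2 + 62*m - 6)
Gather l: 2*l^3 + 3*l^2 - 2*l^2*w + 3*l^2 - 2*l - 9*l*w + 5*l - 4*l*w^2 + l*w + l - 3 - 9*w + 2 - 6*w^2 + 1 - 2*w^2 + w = 2*l^3 + l^2*(6 - 2*w) + l*(-4*w^2 - 8*w + 4) - 8*w^2 - 8*w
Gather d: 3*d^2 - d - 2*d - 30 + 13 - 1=3*d^2 - 3*d - 18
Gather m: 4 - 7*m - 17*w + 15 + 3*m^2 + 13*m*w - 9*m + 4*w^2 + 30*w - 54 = 3*m^2 + m*(13*w - 16) + 4*w^2 + 13*w - 35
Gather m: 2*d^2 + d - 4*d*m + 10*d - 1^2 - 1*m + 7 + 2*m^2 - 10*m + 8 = 2*d^2 + 11*d + 2*m^2 + m*(-4*d - 11) + 14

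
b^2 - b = b*(b - 1)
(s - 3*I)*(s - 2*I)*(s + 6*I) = s^3 + I*s^2 + 24*s - 36*I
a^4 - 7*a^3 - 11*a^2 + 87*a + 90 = (a - 6)*(a - 5)*(a + 1)*(a + 3)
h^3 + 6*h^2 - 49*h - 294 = (h - 7)*(h + 6)*(h + 7)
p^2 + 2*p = p*(p + 2)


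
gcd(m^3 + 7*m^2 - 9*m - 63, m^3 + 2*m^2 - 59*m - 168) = m^2 + 10*m + 21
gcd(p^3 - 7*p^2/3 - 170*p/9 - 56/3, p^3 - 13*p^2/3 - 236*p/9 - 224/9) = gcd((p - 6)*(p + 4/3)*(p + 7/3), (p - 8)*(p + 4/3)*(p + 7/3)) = p^2 + 11*p/3 + 28/9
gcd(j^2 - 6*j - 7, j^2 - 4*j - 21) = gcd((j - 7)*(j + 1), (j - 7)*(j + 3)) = j - 7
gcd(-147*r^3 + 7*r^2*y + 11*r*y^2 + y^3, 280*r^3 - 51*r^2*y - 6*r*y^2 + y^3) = 7*r + y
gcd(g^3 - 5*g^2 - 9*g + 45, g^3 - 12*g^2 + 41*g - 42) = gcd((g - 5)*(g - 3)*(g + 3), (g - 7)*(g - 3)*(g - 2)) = g - 3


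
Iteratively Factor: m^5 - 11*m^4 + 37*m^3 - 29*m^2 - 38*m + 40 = (m - 5)*(m^4 - 6*m^3 + 7*m^2 + 6*m - 8) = (m - 5)*(m - 1)*(m^3 - 5*m^2 + 2*m + 8) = (m - 5)*(m - 2)*(m - 1)*(m^2 - 3*m - 4) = (m - 5)*(m - 4)*(m - 2)*(m - 1)*(m + 1)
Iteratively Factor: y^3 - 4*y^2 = (y)*(y^2 - 4*y) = y^2*(y - 4)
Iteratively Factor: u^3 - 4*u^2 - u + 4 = (u + 1)*(u^2 - 5*u + 4) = (u - 1)*(u + 1)*(u - 4)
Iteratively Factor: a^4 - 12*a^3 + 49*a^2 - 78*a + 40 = (a - 2)*(a^3 - 10*a^2 + 29*a - 20) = (a - 5)*(a - 2)*(a^2 - 5*a + 4) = (a - 5)*(a - 4)*(a - 2)*(a - 1)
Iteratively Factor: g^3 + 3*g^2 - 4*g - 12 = (g - 2)*(g^2 + 5*g + 6) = (g - 2)*(g + 2)*(g + 3)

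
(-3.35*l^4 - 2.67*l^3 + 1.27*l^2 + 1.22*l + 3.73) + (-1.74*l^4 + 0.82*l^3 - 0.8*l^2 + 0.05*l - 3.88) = -5.09*l^4 - 1.85*l^3 + 0.47*l^2 + 1.27*l - 0.15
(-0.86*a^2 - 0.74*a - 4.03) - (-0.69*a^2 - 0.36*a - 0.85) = -0.17*a^2 - 0.38*a - 3.18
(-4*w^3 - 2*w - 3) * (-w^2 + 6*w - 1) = 4*w^5 - 24*w^4 + 6*w^3 - 9*w^2 - 16*w + 3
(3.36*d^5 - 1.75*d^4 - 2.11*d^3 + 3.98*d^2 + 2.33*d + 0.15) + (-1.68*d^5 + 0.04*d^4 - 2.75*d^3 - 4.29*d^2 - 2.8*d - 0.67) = 1.68*d^5 - 1.71*d^4 - 4.86*d^3 - 0.31*d^2 - 0.47*d - 0.52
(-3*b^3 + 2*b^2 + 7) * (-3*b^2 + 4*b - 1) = 9*b^5 - 18*b^4 + 11*b^3 - 23*b^2 + 28*b - 7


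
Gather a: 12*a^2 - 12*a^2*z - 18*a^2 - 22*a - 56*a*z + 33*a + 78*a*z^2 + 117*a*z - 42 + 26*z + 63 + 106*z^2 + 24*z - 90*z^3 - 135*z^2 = a^2*(-12*z - 6) + a*(78*z^2 + 61*z + 11) - 90*z^3 - 29*z^2 + 50*z + 21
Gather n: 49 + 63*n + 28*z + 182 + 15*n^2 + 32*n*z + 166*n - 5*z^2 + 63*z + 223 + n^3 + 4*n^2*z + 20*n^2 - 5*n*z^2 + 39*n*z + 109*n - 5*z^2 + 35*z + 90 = n^3 + n^2*(4*z + 35) + n*(-5*z^2 + 71*z + 338) - 10*z^2 + 126*z + 544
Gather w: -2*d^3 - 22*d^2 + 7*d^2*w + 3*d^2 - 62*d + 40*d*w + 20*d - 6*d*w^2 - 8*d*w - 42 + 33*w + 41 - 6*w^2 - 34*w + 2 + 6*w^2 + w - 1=-2*d^3 - 19*d^2 - 6*d*w^2 - 42*d + w*(7*d^2 + 32*d)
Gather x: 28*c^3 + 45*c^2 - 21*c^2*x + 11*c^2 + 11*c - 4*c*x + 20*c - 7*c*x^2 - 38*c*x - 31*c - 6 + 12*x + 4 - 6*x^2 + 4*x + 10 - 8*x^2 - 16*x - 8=28*c^3 + 56*c^2 + x^2*(-7*c - 14) + x*(-21*c^2 - 42*c)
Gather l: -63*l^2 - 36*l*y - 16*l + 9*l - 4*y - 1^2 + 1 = -63*l^2 + l*(-36*y - 7) - 4*y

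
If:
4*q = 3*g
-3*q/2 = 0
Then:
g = 0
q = 0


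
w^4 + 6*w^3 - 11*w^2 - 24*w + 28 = (w - 2)*(w - 1)*(w + 2)*(w + 7)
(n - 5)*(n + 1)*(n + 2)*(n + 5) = n^4 + 3*n^3 - 23*n^2 - 75*n - 50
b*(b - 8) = b^2 - 8*b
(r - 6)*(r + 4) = r^2 - 2*r - 24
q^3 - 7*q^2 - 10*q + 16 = (q - 8)*(q - 1)*(q + 2)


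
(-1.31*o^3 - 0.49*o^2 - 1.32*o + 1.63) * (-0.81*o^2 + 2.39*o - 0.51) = 1.0611*o^5 - 2.734*o^4 + 0.5662*o^3 - 4.2252*o^2 + 4.5689*o - 0.8313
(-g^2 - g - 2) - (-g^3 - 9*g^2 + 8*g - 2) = g^3 + 8*g^2 - 9*g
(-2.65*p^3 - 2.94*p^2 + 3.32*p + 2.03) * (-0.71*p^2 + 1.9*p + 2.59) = 1.8815*p^5 - 2.9476*p^4 - 14.8067*p^3 - 2.7479*p^2 + 12.4558*p + 5.2577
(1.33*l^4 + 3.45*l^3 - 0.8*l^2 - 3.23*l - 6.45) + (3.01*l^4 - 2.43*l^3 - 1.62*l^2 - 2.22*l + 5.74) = 4.34*l^4 + 1.02*l^3 - 2.42*l^2 - 5.45*l - 0.71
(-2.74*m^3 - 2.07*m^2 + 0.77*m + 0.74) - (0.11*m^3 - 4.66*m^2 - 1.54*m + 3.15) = -2.85*m^3 + 2.59*m^2 + 2.31*m - 2.41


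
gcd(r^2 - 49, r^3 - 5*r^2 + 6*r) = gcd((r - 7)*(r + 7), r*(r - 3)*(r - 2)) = 1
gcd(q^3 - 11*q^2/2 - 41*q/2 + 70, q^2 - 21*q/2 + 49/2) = q - 7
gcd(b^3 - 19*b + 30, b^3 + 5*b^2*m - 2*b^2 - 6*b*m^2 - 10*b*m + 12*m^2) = b - 2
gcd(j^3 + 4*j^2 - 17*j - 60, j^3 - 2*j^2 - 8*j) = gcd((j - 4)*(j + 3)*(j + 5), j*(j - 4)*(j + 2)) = j - 4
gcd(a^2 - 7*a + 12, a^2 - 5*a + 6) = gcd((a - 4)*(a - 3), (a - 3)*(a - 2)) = a - 3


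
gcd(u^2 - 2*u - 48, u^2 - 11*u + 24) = u - 8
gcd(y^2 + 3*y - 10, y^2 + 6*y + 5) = y + 5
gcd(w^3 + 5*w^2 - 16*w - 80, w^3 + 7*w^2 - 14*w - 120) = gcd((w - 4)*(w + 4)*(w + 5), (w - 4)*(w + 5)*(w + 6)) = w^2 + w - 20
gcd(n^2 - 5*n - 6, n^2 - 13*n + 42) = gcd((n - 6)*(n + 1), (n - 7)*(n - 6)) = n - 6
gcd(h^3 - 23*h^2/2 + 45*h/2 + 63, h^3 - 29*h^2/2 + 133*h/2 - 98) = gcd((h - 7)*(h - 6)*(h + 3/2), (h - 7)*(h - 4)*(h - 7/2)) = h - 7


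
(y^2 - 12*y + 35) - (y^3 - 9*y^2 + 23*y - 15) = -y^3 + 10*y^2 - 35*y + 50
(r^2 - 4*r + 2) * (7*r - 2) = 7*r^3 - 30*r^2 + 22*r - 4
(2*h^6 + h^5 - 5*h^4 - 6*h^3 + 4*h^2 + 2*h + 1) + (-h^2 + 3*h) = 2*h^6 + h^5 - 5*h^4 - 6*h^3 + 3*h^2 + 5*h + 1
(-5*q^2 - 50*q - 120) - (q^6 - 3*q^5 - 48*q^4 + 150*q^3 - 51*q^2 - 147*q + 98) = -q^6 + 3*q^5 + 48*q^4 - 150*q^3 + 46*q^2 + 97*q - 218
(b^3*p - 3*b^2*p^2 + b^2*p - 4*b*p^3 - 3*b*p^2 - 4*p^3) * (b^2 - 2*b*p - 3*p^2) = b^5*p - 5*b^4*p^2 + b^4*p - b^3*p^3 - 5*b^3*p^2 + 17*b^2*p^4 - b^2*p^3 + 12*b*p^5 + 17*b*p^4 + 12*p^5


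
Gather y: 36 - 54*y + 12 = 48 - 54*y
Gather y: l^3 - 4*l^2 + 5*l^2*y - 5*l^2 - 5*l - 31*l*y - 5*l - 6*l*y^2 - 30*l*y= l^3 - 9*l^2 - 6*l*y^2 - 10*l + y*(5*l^2 - 61*l)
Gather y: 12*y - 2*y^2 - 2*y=-2*y^2 + 10*y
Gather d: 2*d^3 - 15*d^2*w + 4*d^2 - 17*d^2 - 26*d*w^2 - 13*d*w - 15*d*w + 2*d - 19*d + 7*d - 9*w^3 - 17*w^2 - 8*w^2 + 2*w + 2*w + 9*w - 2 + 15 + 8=2*d^3 + d^2*(-15*w - 13) + d*(-26*w^2 - 28*w - 10) - 9*w^3 - 25*w^2 + 13*w + 21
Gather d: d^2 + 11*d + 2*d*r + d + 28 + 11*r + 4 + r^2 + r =d^2 + d*(2*r + 12) + r^2 + 12*r + 32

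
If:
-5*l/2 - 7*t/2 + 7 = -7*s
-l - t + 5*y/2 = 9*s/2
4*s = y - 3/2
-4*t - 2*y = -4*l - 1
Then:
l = 49/136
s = -8/17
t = 109/136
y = -13/34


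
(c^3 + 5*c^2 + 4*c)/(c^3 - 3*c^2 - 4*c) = (c + 4)/(c - 4)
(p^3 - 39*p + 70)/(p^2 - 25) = (p^2 + 5*p - 14)/(p + 5)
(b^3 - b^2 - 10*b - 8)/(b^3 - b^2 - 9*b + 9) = (b^3 - b^2 - 10*b - 8)/(b^3 - b^2 - 9*b + 9)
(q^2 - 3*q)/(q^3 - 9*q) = 1/(q + 3)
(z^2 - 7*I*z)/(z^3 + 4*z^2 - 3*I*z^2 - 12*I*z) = (z - 7*I)/(z^2 + z*(4 - 3*I) - 12*I)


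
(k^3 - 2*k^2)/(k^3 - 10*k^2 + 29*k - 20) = k^2*(k - 2)/(k^3 - 10*k^2 + 29*k - 20)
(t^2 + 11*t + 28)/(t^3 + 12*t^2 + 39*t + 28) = 1/(t + 1)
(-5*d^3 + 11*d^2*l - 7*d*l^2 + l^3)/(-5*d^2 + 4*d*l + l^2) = (5*d^2 - 6*d*l + l^2)/(5*d + l)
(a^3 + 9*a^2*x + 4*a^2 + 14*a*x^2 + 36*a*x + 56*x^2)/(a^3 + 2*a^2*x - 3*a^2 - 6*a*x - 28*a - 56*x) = (a + 7*x)/(a - 7)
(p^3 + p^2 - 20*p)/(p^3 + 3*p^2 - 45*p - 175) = p*(p - 4)/(p^2 - 2*p - 35)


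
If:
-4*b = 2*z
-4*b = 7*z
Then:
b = 0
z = 0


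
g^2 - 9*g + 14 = (g - 7)*(g - 2)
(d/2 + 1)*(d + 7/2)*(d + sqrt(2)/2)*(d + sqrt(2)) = d^4/2 + 3*sqrt(2)*d^3/4 + 11*d^3/4 + 4*d^2 + 33*sqrt(2)*d^2/8 + 11*d/4 + 21*sqrt(2)*d/4 + 7/2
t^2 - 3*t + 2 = (t - 2)*(t - 1)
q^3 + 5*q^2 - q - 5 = (q - 1)*(q + 1)*(q + 5)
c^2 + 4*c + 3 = (c + 1)*(c + 3)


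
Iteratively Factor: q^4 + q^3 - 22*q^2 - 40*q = (q + 4)*(q^3 - 3*q^2 - 10*q) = q*(q + 4)*(q^2 - 3*q - 10) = q*(q + 2)*(q + 4)*(q - 5)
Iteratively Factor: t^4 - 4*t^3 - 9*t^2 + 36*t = (t - 4)*(t^3 - 9*t) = (t - 4)*(t - 3)*(t^2 + 3*t) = t*(t - 4)*(t - 3)*(t + 3)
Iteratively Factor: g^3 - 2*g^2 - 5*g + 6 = (g - 1)*(g^2 - g - 6) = (g - 1)*(g + 2)*(g - 3)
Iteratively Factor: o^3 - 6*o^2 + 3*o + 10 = (o - 5)*(o^2 - o - 2) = (o - 5)*(o + 1)*(o - 2)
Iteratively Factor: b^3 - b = (b)*(b^2 - 1) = b*(b - 1)*(b + 1)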